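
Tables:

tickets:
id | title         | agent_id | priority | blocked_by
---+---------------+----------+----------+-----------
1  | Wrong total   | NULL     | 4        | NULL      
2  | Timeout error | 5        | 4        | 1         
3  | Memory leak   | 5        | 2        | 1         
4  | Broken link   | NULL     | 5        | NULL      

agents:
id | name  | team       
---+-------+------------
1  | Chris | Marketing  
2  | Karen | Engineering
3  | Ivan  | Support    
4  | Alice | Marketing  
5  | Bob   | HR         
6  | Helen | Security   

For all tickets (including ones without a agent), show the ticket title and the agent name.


LEFT JOIN keeps every row from tickets (the left table); where agent_id has no match in agents, the agent columns become NULL. Walk through each ticket:
  - ticket 1 (Wrong total): agent_id=NULL, no match -> kept with NULL
  - ticket 2 (Timeout error): agent_id=5 -> matches Bob
  - ticket 3 (Memory leak): agent_id=5 -> matches Bob
  - ticket 4 (Broken link): agent_id=NULL, no match -> kept with NULL
All 4 rows appear; 2 have NULL agent.

SQL:
SELECT a.title, b.name AS agent
FROM tickets a
LEFT JOIN agents b ON a.agent_id = b.id

Result:
title         | agent
--------------+------
Wrong total   | NULL 
Timeout error | Bob  
Memory leak   | Bob  
Broken link   | NULL 


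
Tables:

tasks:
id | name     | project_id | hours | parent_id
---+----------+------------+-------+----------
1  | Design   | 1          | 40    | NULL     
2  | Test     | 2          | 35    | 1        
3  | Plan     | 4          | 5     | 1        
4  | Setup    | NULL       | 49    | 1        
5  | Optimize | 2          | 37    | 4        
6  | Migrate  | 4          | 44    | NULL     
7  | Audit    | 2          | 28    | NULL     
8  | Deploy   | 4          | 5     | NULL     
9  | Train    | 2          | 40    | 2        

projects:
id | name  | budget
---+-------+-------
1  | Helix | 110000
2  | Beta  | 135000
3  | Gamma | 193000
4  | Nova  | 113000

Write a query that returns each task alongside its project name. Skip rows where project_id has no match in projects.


INNER JOIN keeps only tasks rows whose project_id matches an id in projects. Walk through each task:
  - task 1 (Design): project_id=1 -> matches Helix
  - task 2 (Test): project_id=2 -> matches Beta
  - task 3 (Plan): project_id=4 -> matches Nova
  - task 4 (Setup): project_id=NULL, no match -> dropped
  - task 5 (Optimize): project_id=2 -> matches Beta
  - task 6 (Migrate): project_id=4 -> matches Nova
  - task 7 (Audit): project_id=2 -> matches Beta
  - task 8 (Deploy): project_id=4 -> matches Nova
  - task 9 (Train): project_id=2 -> matches Beta
So 1 of 9 rows is dropped.

SQL:
SELECT a.name, b.name AS project
FROM tasks a
INNER JOIN projects b ON a.project_id = b.id

Result:
name     | project
---------+--------
Design   | Helix  
Test     | Beta   
Plan     | Nova   
Optimize | Beta   
Migrate  | Nova   
Audit    | Beta   
Deploy   | Nova   
Train    | Beta   


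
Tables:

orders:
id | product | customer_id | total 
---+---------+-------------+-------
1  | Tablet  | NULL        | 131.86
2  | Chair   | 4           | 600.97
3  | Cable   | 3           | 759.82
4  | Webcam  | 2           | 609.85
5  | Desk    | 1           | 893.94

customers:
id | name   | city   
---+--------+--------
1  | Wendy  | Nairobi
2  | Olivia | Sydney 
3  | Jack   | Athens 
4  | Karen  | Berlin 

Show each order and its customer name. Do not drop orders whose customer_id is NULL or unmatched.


LEFT JOIN keeps every row from orders (the left table); where customer_id has no match in customers, the customer columns become NULL. Walk through each order:
  - order 1 (Tablet): customer_id=NULL, no match -> kept with NULL
  - order 2 (Chair): customer_id=4 -> matches Karen
  - order 3 (Cable): customer_id=3 -> matches Jack
  - order 4 (Webcam): customer_id=2 -> matches Olivia
  - order 5 (Desk): customer_id=1 -> matches Wendy
All 5 rows appear; 1 has NULL customer.

SQL:
SELECT a.product, b.name AS customer
FROM orders a
LEFT JOIN customers b ON a.customer_id = b.id

Result:
product | customer
--------+---------
Tablet  | NULL    
Chair   | Karen   
Cable   | Jack    
Webcam  | Olivia  
Desk    | Wendy   


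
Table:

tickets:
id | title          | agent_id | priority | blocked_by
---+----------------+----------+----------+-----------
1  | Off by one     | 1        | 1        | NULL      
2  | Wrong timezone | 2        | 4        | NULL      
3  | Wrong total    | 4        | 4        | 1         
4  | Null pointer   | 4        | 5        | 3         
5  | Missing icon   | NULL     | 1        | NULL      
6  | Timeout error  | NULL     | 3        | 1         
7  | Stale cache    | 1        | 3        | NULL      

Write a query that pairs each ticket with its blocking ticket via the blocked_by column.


This is a self-join: tickets is joined to a second copy of itself, matching each row's blocked_by to another row's id. Use LEFT JOIN so rows with blocked_by=NULL are kept.
  - ticket 1 (Off by one): blocked_by=NULL -> NULL
  - ticket 2 (Wrong timezone): blocked_by=NULL -> NULL
  - ticket 3 (Wrong total): blocked_by=1 -> Off by one
  - ticket 4 (Null pointer): blocked_by=3 -> Wrong total
  - ticket 5 (Missing icon): blocked_by=NULL -> NULL
  - ticket 6 (Timeout error): blocked_by=1 -> Off by one
  - ticket 7 (Stale cache): blocked_by=NULL -> NULL

SQL:
SELECT a.title AS item, b.title AS blocked_by
FROM tickets a
LEFT JOIN tickets b ON a.blocked_by = b.id

Result:
item           | blocked_by 
---------------+------------
Off by one     | NULL       
Wrong timezone | NULL       
Wrong total    | Off by one 
Null pointer   | Wrong total
Missing icon   | NULL       
Timeout error  | Off by one 
Stale cache    | NULL       


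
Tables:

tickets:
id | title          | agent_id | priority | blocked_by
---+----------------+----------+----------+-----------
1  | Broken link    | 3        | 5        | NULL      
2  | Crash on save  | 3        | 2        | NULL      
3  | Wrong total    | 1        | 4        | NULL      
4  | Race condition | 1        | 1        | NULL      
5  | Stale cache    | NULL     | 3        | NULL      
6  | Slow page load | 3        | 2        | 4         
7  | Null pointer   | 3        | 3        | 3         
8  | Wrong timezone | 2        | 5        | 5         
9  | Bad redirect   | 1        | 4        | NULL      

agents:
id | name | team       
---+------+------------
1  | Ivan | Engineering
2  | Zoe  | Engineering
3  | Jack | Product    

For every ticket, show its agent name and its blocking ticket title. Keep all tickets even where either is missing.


Two LEFT JOINs from the same base table tickets: one to agents via agent_id, one to tickets itself via blocked_by. Both are LEFT so every ticket is preserved.
Match against agents:
  - ticket 1 (Broken link): agent_id=3 -> matches Jack
  - ticket 2 (Crash on save): agent_id=3 -> matches Jack
  - ticket 3 (Wrong total): agent_id=1 -> matches Ivan
  - ticket 4 (Race condition): agent_id=1 -> matches Ivan
  - ticket 5 (Stale cache): agent_id=NULL, no match -> kept with NULL
  - ticket 6 (Slow page load): agent_id=3 -> matches Jack
  - ticket 7 (Null pointer): agent_id=3 -> matches Jack
  - ticket 8 (Wrong timezone): agent_id=2 -> matches Zoe
  - ticket 9 (Bad redirect): agent_id=1 -> matches Ivan
Match against tickets (self):
  - ticket 1 (Broken link): blocked_by=NULL -> NULL
  - ticket 2 (Crash on save): blocked_by=NULL -> NULL
  - ticket 3 (Wrong total): blocked_by=NULL -> NULL
  - ticket 4 (Race condition): blocked_by=NULL -> NULL
  - ticket 5 (Stale cache): blocked_by=NULL -> NULL
  - ticket 6 (Slow page load): blocked_by=4 -> Race condition
  - ticket 7 (Null pointer): blocked_by=3 -> Wrong total
  - ticket 8 (Wrong timezone): blocked_by=5 -> Stale cache
  - ticket 9 (Bad redirect): blocked_by=NULL -> NULL

SQL:
SELECT a.title, b.name AS agent, c.title AS blocked_by
FROM tickets a
LEFT JOIN agents b ON a.agent_id = b.id
LEFT JOIN tickets c ON a.blocked_by = c.id

Result:
title          | agent | blocked_by    
---------------+-------+---------------
Broken link    | Jack  | NULL          
Crash on save  | Jack  | NULL          
Wrong total    | Ivan  | NULL          
Race condition | Ivan  | NULL          
Stale cache    | NULL  | NULL          
Slow page load | Jack  | Race condition
Null pointer   | Jack  | Wrong total   
Wrong timezone | Zoe   | Stale cache   
Bad redirect   | Ivan  | NULL          


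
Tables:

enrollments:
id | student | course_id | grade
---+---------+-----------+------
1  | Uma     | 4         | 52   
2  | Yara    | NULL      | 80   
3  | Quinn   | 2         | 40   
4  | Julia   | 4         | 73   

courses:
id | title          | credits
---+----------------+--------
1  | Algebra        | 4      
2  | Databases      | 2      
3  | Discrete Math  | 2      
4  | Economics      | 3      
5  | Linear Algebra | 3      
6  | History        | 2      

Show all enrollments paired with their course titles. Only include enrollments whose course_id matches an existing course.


INNER JOIN keeps only enrollments rows whose course_id matches an id in courses. Walk through each enrollment:
  - enrollment 1 (Uma): course_id=4 -> matches Economics
  - enrollment 2 (Yara): course_id=NULL, no match -> dropped
  - enrollment 3 (Quinn): course_id=2 -> matches Databases
  - enrollment 4 (Julia): course_id=4 -> matches Economics
So 1 of 4 rows is dropped.

SQL:
SELECT a.student, b.title AS course
FROM enrollments a
INNER JOIN courses b ON a.course_id = b.id

Result:
student | course   
--------+----------
Uma     | Economics
Quinn   | Databases
Julia   | Economics


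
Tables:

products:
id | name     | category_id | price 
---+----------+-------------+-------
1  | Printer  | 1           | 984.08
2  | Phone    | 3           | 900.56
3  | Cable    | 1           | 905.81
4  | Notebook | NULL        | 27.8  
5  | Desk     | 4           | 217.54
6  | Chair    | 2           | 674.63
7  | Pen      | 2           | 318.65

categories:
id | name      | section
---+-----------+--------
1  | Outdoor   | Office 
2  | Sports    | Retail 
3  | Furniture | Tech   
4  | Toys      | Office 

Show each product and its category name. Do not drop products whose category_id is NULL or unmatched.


LEFT JOIN keeps every row from products (the left table); where category_id has no match in categories, the category columns become NULL. Walk through each product:
  - product 1 (Printer): category_id=1 -> matches Outdoor
  - product 2 (Phone): category_id=3 -> matches Furniture
  - product 3 (Cable): category_id=1 -> matches Outdoor
  - product 4 (Notebook): category_id=NULL, no match -> kept with NULL
  - product 5 (Desk): category_id=4 -> matches Toys
  - product 6 (Chair): category_id=2 -> matches Sports
  - product 7 (Pen): category_id=2 -> matches Sports
All 7 rows appear; 1 has NULL category.

SQL:
SELECT a.name, b.name AS category
FROM products a
LEFT JOIN categories b ON a.category_id = b.id

Result:
name     | category 
---------+----------
Printer  | Outdoor  
Phone    | Furniture
Cable    | Outdoor  
Notebook | NULL     
Desk     | Toys     
Chair    | Sports   
Pen      | Sports   


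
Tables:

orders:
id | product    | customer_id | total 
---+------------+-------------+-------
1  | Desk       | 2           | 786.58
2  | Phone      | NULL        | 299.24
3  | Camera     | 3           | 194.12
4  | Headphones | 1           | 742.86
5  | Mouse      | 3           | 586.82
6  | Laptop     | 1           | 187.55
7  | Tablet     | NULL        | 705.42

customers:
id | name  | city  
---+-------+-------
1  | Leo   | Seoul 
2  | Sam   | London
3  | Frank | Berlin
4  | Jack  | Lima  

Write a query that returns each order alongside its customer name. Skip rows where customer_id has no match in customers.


INNER JOIN keeps only orders rows whose customer_id matches an id in customers. Walk through each order:
  - order 1 (Desk): customer_id=2 -> matches Sam
  - order 2 (Phone): customer_id=NULL, no match -> dropped
  - order 3 (Camera): customer_id=3 -> matches Frank
  - order 4 (Headphones): customer_id=1 -> matches Leo
  - order 5 (Mouse): customer_id=3 -> matches Frank
  - order 6 (Laptop): customer_id=1 -> matches Leo
  - order 7 (Tablet): customer_id=NULL, no match -> dropped
So 2 of 7 rows are dropped.

SQL:
SELECT a.product, b.name AS customer
FROM orders a
INNER JOIN customers b ON a.customer_id = b.id

Result:
product    | customer
-----------+---------
Desk       | Sam     
Camera     | Frank   
Headphones | Leo     
Mouse      | Frank   
Laptop     | Leo     


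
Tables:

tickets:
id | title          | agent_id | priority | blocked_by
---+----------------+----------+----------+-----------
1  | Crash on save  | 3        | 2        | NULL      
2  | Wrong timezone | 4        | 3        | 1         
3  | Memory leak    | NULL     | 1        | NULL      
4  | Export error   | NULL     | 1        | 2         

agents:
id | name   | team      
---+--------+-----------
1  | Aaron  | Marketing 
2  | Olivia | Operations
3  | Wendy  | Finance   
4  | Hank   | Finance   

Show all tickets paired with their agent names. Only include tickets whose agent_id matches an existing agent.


INNER JOIN keeps only tickets rows whose agent_id matches an id in agents. Walk through each ticket:
  - ticket 1 (Crash on save): agent_id=3 -> matches Wendy
  - ticket 2 (Wrong timezone): agent_id=4 -> matches Hank
  - ticket 3 (Memory leak): agent_id=NULL, no match -> dropped
  - ticket 4 (Export error): agent_id=NULL, no match -> dropped
So 2 of 4 rows are dropped.

SQL:
SELECT a.title, b.name AS agent
FROM tickets a
INNER JOIN agents b ON a.agent_id = b.id

Result:
title          | agent
---------------+------
Crash on save  | Wendy
Wrong timezone | Hank 


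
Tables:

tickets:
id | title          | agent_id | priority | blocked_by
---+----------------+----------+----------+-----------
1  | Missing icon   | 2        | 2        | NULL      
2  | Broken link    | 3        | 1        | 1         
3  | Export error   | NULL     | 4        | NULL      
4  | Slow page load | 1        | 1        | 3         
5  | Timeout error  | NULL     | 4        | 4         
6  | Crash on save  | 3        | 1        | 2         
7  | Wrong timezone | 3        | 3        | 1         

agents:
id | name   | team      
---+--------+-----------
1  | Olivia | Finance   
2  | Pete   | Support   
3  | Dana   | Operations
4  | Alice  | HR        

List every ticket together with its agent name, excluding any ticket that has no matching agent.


INNER JOIN keeps only tickets rows whose agent_id matches an id in agents. Walk through each ticket:
  - ticket 1 (Missing icon): agent_id=2 -> matches Pete
  - ticket 2 (Broken link): agent_id=3 -> matches Dana
  - ticket 3 (Export error): agent_id=NULL, no match -> dropped
  - ticket 4 (Slow page load): agent_id=1 -> matches Olivia
  - ticket 5 (Timeout error): agent_id=NULL, no match -> dropped
  - ticket 6 (Crash on save): agent_id=3 -> matches Dana
  - ticket 7 (Wrong timezone): agent_id=3 -> matches Dana
So 2 of 7 rows are dropped.

SQL:
SELECT a.title, b.name AS agent
FROM tickets a
INNER JOIN agents b ON a.agent_id = b.id

Result:
title          | agent 
---------------+-------
Missing icon   | Pete  
Broken link    | Dana  
Slow page load | Olivia
Crash on save  | Dana  
Wrong timezone | Dana  


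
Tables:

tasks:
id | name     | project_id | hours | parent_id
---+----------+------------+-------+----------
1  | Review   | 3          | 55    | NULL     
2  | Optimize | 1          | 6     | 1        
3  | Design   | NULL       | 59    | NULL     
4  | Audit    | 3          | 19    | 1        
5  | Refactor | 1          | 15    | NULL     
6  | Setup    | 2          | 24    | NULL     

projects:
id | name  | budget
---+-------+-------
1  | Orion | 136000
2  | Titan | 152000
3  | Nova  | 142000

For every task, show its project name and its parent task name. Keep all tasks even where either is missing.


Two LEFT JOINs from the same base table tasks: one to projects via project_id, one to tasks itself via parent_id. Both are LEFT so every task is preserved.
Match against projects:
  - task 1 (Review): project_id=3 -> matches Nova
  - task 2 (Optimize): project_id=1 -> matches Orion
  - task 3 (Design): project_id=NULL, no match -> kept with NULL
  - task 4 (Audit): project_id=3 -> matches Nova
  - task 5 (Refactor): project_id=1 -> matches Orion
  - task 6 (Setup): project_id=2 -> matches Titan
Match against tasks (self):
  - task 1 (Review): parent_id=NULL -> NULL
  - task 2 (Optimize): parent_id=1 -> Review
  - task 3 (Design): parent_id=NULL -> NULL
  - task 4 (Audit): parent_id=1 -> Review
  - task 5 (Refactor): parent_id=NULL -> NULL
  - task 6 (Setup): parent_id=NULL -> NULL

SQL:
SELECT a.name, b.name AS project, c.name AS parent
FROM tasks a
LEFT JOIN projects b ON a.project_id = b.id
LEFT JOIN tasks c ON a.parent_id = c.id

Result:
name     | project | parent
---------+---------+-------
Review   | Nova    | NULL  
Optimize | Orion   | Review
Design   | NULL    | NULL  
Audit    | Nova    | Review
Refactor | Orion   | NULL  
Setup    | Titan   | NULL  


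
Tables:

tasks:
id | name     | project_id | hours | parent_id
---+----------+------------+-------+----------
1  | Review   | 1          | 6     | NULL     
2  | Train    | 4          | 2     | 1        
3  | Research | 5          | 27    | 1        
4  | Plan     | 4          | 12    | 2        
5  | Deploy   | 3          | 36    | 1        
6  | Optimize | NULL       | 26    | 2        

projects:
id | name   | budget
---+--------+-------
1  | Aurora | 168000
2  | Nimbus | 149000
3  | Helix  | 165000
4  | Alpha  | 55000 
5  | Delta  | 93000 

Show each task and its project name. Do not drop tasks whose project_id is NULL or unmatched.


LEFT JOIN keeps every row from tasks (the left table); where project_id has no match in projects, the project columns become NULL. Walk through each task:
  - task 1 (Review): project_id=1 -> matches Aurora
  - task 2 (Train): project_id=4 -> matches Alpha
  - task 3 (Research): project_id=5 -> matches Delta
  - task 4 (Plan): project_id=4 -> matches Alpha
  - task 5 (Deploy): project_id=3 -> matches Helix
  - task 6 (Optimize): project_id=NULL, no match -> kept with NULL
All 6 rows appear; 1 has NULL project.

SQL:
SELECT a.name, b.name AS project
FROM tasks a
LEFT JOIN projects b ON a.project_id = b.id

Result:
name     | project
---------+--------
Review   | Aurora 
Train    | Alpha  
Research | Delta  
Plan     | Alpha  
Deploy   | Helix  
Optimize | NULL   


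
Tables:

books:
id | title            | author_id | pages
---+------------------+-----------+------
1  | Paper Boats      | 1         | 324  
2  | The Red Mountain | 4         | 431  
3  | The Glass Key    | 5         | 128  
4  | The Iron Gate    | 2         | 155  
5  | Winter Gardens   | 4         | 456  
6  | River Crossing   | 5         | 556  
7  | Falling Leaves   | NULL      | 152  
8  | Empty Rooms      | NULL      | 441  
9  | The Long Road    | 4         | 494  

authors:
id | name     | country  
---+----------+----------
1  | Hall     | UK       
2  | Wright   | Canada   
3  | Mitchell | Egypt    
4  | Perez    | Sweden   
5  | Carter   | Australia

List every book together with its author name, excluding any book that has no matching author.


INNER JOIN keeps only books rows whose author_id matches an id in authors. Walk through each book:
  - book 1 (Paper Boats): author_id=1 -> matches Hall
  - book 2 (The Red Mountain): author_id=4 -> matches Perez
  - book 3 (The Glass Key): author_id=5 -> matches Carter
  - book 4 (The Iron Gate): author_id=2 -> matches Wright
  - book 5 (Winter Gardens): author_id=4 -> matches Perez
  - book 6 (River Crossing): author_id=5 -> matches Carter
  - book 7 (Falling Leaves): author_id=NULL, no match -> dropped
  - book 8 (Empty Rooms): author_id=NULL, no match -> dropped
  - book 9 (The Long Road): author_id=4 -> matches Perez
So 2 of 9 rows are dropped.

SQL:
SELECT a.title, b.name AS author
FROM books a
INNER JOIN authors b ON a.author_id = b.id

Result:
title            | author
-----------------+-------
Paper Boats      | Hall  
The Red Mountain | Perez 
The Glass Key    | Carter
The Iron Gate    | Wright
Winter Gardens   | Perez 
River Crossing   | Carter
The Long Road    | Perez 


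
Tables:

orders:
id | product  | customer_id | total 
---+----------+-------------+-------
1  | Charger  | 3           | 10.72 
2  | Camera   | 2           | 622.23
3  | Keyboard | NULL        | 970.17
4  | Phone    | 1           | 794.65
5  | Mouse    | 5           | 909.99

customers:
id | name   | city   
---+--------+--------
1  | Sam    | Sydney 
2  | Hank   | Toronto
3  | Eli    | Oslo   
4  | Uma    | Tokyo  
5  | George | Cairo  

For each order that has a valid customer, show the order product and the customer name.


INNER JOIN keeps only orders rows whose customer_id matches an id in customers. Walk through each order:
  - order 1 (Charger): customer_id=3 -> matches Eli
  - order 2 (Camera): customer_id=2 -> matches Hank
  - order 3 (Keyboard): customer_id=NULL, no match -> dropped
  - order 4 (Phone): customer_id=1 -> matches Sam
  - order 5 (Mouse): customer_id=5 -> matches George
So 1 of 5 rows is dropped.

SQL:
SELECT a.product, b.name AS customer
FROM orders a
INNER JOIN customers b ON a.customer_id = b.id

Result:
product | customer
--------+---------
Charger | Eli     
Camera  | Hank    
Phone   | Sam     
Mouse   | George  


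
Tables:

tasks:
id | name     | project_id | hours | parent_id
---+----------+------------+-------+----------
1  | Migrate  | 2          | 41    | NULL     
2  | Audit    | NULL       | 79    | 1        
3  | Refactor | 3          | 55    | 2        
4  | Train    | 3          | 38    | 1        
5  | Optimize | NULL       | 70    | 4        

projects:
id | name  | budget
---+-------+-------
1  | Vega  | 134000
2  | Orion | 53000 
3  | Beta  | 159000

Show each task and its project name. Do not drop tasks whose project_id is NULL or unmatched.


LEFT JOIN keeps every row from tasks (the left table); where project_id has no match in projects, the project columns become NULL. Walk through each task:
  - task 1 (Migrate): project_id=2 -> matches Orion
  - task 2 (Audit): project_id=NULL, no match -> kept with NULL
  - task 3 (Refactor): project_id=3 -> matches Beta
  - task 4 (Train): project_id=3 -> matches Beta
  - task 5 (Optimize): project_id=NULL, no match -> kept with NULL
All 5 rows appear; 2 have NULL project.

SQL:
SELECT a.name, b.name AS project
FROM tasks a
LEFT JOIN projects b ON a.project_id = b.id

Result:
name     | project
---------+--------
Migrate  | Orion  
Audit    | NULL   
Refactor | Beta   
Train    | Beta   
Optimize | NULL   


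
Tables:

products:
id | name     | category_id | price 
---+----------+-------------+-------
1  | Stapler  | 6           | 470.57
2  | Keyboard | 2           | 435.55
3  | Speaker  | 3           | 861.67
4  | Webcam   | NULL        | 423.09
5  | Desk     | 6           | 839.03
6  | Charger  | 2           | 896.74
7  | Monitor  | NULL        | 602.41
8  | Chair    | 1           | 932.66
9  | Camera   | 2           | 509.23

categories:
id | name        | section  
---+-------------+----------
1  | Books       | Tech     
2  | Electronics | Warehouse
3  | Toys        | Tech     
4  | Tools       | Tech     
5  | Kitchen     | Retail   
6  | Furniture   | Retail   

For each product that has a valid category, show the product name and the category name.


INNER JOIN keeps only products rows whose category_id matches an id in categories. Walk through each product:
  - product 1 (Stapler): category_id=6 -> matches Furniture
  - product 2 (Keyboard): category_id=2 -> matches Electronics
  - product 3 (Speaker): category_id=3 -> matches Toys
  - product 4 (Webcam): category_id=NULL, no match -> dropped
  - product 5 (Desk): category_id=6 -> matches Furniture
  - product 6 (Charger): category_id=2 -> matches Electronics
  - product 7 (Monitor): category_id=NULL, no match -> dropped
  - product 8 (Chair): category_id=1 -> matches Books
  - product 9 (Camera): category_id=2 -> matches Electronics
So 2 of 9 rows are dropped.

SQL:
SELECT a.name, b.name AS category
FROM products a
INNER JOIN categories b ON a.category_id = b.id

Result:
name     | category   
---------+------------
Stapler  | Furniture  
Keyboard | Electronics
Speaker  | Toys       
Desk     | Furniture  
Charger  | Electronics
Chair    | Books      
Camera   | Electronics


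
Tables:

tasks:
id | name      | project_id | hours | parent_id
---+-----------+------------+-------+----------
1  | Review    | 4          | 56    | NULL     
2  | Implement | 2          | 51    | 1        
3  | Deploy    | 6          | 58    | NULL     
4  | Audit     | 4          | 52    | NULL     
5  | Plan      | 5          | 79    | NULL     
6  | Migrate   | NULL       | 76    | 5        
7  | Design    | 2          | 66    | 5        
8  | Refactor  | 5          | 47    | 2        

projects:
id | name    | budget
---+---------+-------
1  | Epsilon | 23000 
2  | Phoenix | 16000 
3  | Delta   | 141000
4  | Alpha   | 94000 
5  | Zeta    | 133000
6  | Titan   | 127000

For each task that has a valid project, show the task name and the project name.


INNER JOIN keeps only tasks rows whose project_id matches an id in projects. Walk through each task:
  - task 1 (Review): project_id=4 -> matches Alpha
  - task 2 (Implement): project_id=2 -> matches Phoenix
  - task 3 (Deploy): project_id=6 -> matches Titan
  - task 4 (Audit): project_id=4 -> matches Alpha
  - task 5 (Plan): project_id=5 -> matches Zeta
  - task 6 (Migrate): project_id=NULL, no match -> dropped
  - task 7 (Design): project_id=2 -> matches Phoenix
  - task 8 (Refactor): project_id=5 -> matches Zeta
So 1 of 8 rows is dropped.

SQL:
SELECT a.name, b.name AS project
FROM tasks a
INNER JOIN projects b ON a.project_id = b.id

Result:
name      | project
----------+--------
Review    | Alpha  
Implement | Phoenix
Deploy    | Titan  
Audit     | Alpha  
Plan      | Zeta   
Design    | Phoenix
Refactor  | Zeta   


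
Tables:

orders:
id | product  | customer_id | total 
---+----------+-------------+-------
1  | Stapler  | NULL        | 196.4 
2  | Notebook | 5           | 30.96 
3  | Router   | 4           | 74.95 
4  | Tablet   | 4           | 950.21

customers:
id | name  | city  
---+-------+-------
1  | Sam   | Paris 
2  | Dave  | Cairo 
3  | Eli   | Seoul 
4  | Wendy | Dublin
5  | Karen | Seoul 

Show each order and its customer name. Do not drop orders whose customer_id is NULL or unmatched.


LEFT JOIN keeps every row from orders (the left table); where customer_id has no match in customers, the customer columns become NULL. Walk through each order:
  - order 1 (Stapler): customer_id=NULL, no match -> kept with NULL
  - order 2 (Notebook): customer_id=5 -> matches Karen
  - order 3 (Router): customer_id=4 -> matches Wendy
  - order 4 (Tablet): customer_id=4 -> matches Wendy
All 4 rows appear; 1 has NULL customer.

SQL:
SELECT a.product, b.name AS customer
FROM orders a
LEFT JOIN customers b ON a.customer_id = b.id

Result:
product  | customer
---------+---------
Stapler  | NULL    
Notebook | Karen   
Router   | Wendy   
Tablet   | Wendy   


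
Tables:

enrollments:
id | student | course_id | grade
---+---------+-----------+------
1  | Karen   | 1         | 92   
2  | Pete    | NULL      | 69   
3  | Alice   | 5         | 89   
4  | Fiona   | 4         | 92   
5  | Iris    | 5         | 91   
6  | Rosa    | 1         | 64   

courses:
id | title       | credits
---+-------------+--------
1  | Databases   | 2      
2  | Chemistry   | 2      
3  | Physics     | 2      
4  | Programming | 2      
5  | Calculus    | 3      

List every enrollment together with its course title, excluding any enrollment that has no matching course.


INNER JOIN keeps only enrollments rows whose course_id matches an id in courses. Walk through each enrollment:
  - enrollment 1 (Karen): course_id=1 -> matches Databases
  - enrollment 2 (Pete): course_id=NULL, no match -> dropped
  - enrollment 3 (Alice): course_id=5 -> matches Calculus
  - enrollment 4 (Fiona): course_id=4 -> matches Programming
  - enrollment 5 (Iris): course_id=5 -> matches Calculus
  - enrollment 6 (Rosa): course_id=1 -> matches Databases
So 1 of 6 rows is dropped.

SQL:
SELECT a.student, b.title AS course
FROM enrollments a
INNER JOIN courses b ON a.course_id = b.id

Result:
student | course     
--------+------------
Karen   | Databases  
Alice   | Calculus   
Fiona   | Programming
Iris    | Calculus   
Rosa    | Databases  


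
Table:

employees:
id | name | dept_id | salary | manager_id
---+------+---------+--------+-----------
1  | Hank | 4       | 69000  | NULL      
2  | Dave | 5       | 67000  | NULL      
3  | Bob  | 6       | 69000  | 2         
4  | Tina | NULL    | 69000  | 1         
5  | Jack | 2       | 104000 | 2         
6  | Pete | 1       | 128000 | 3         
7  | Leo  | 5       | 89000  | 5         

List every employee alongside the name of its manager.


This is a self-join: employees is joined to a second copy of itself, matching each row's manager_id to another row's id. Use LEFT JOIN so rows with manager_id=NULL are kept.
  - employee 1 (Hank): manager_id=NULL -> NULL
  - employee 2 (Dave): manager_id=NULL -> NULL
  - employee 3 (Bob): manager_id=2 -> Dave
  - employee 4 (Tina): manager_id=1 -> Hank
  - employee 5 (Jack): manager_id=2 -> Dave
  - employee 6 (Pete): manager_id=3 -> Bob
  - employee 7 (Leo): manager_id=5 -> Jack

SQL:
SELECT a.name AS item, b.name AS manager
FROM employees a
LEFT JOIN employees b ON a.manager_id = b.id

Result:
item | manager
-----+--------
Hank | NULL   
Dave | NULL   
Bob  | Dave   
Tina | Hank   
Jack | Dave   
Pete | Bob    
Leo  | Jack   


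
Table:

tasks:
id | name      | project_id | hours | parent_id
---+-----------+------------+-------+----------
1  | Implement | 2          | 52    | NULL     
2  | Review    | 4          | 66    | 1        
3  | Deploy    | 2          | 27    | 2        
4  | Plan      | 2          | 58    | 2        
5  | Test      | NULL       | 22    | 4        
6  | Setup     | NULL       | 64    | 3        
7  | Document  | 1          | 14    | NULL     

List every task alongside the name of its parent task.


This is a self-join: tasks is joined to a second copy of itself, matching each row's parent_id to another row's id. Use LEFT JOIN so rows with parent_id=NULL are kept.
  - task 1 (Implement): parent_id=NULL -> NULL
  - task 2 (Review): parent_id=1 -> Implement
  - task 3 (Deploy): parent_id=2 -> Review
  - task 4 (Plan): parent_id=2 -> Review
  - task 5 (Test): parent_id=4 -> Plan
  - task 6 (Setup): parent_id=3 -> Deploy
  - task 7 (Document): parent_id=NULL -> NULL

SQL:
SELECT a.name AS item, b.name AS parent
FROM tasks a
LEFT JOIN tasks b ON a.parent_id = b.id

Result:
item      | parent   
----------+----------
Implement | NULL     
Review    | Implement
Deploy    | Review   
Plan      | Review   
Test      | Plan     
Setup     | Deploy   
Document  | NULL     


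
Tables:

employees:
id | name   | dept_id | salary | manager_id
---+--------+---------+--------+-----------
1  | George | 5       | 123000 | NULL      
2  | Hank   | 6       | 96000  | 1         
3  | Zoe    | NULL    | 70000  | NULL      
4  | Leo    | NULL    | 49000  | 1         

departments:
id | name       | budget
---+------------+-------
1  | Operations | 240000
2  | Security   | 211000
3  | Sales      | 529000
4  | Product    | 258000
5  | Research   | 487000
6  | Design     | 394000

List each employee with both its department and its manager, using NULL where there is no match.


Two LEFT JOINs from the same base table employees: one to departments via dept_id, one to employees itself via manager_id. Both are LEFT so every employee is preserved.
Match against departments:
  - employee 1 (George): dept_id=5 -> matches Research
  - employee 2 (Hank): dept_id=6 -> matches Design
  - employee 3 (Zoe): dept_id=NULL, no match -> kept with NULL
  - employee 4 (Leo): dept_id=NULL, no match -> kept with NULL
Match against employees (self):
  - employee 1 (George): manager_id=NULL -> NULL
  - employee 2 (Hank): manager_id=1 -> George
  - employee 3 (Zoe): manager_id=NULL -> NULL
  - employee 4 (Leo): manager_id=1 -> George

SQL:
SELECT a.name, b.name AS department, c.name AS manager
FROM employees a
LEFT JOIN departments b ON a.dept_id = b.id
LEFT JOIN employees c ON a.manager_id = c.id

Result:
name   | department | manager
-------+------------+--------
George | Research   | NULL   
Hank   | Design     | George 
Zoe    | NULL       | NULL   
Leo    | NULL       | George 


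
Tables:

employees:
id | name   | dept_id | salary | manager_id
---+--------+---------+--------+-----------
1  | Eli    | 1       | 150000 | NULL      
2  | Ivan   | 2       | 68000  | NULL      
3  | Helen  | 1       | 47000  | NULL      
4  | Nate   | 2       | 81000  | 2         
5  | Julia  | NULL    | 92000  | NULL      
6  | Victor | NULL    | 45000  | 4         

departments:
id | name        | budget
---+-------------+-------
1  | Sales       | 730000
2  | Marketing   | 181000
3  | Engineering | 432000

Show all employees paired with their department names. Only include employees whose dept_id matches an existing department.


INNER JOIN keeps only employees rows whose dept_id matches an id in departments. Walk through each employee:
  - employee 1 (Eli): dept_id=1 -> matches Sales
  - employee 2 (Ivan): dept_id=2 -> matches Marketing
  - employee 3 (Helen): dept_id=1 -> matches Sales
  - employee 4 (Nate): dept_id=2 -> matches Marketing
  - employee 5 (Julia): dept_id=NULL, no match -> dropped
  - employee 6 (Victor): dept_id=NULL, no match -> dropped
So 2 of 6 rows are dropped.

SQL:
SELECT a.name, b.name AS department
FROM employees a
INNER JOIN departments b ON a.dept_id = b.id

Result:
name  | department
------+-----------
Eli   | Sales     
Ivan  | Marketing 
Helen | Sales     
Nate  | Marketing 


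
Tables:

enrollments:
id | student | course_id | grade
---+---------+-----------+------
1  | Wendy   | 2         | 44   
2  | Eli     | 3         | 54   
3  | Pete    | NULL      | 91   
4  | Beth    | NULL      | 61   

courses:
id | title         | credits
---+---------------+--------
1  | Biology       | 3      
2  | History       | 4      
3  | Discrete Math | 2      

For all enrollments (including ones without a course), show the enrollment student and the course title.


LEFT JOIN keeps every row from enrollments (the left table); where course_id has no match in courses, the course columns become NULL. Walk through each enrollment:
  - enrollment 1 (Wendy): course_id=2 -> matches History
  - enrollment 2 (Eli): course_id=3 -> matches Discrete Math
  - enrollment 3 (Pete): course_id=NULL, no match -> kept with NULL
  - enrollment 4 (Beth): course_id=NULL, no match -> kept with NULL
All 4 rows appear; 2 have NULL course.

SQL:
SELECT a.student, b.title AS course
FROM enrollments a
LEFT JOIN courses b ON a.course_id = b.id

Result:
student | course       
--------+--------------
Wendy   | History      
Eli     | Discrete Math
Pete    | NULL         
Beth    | NULL         


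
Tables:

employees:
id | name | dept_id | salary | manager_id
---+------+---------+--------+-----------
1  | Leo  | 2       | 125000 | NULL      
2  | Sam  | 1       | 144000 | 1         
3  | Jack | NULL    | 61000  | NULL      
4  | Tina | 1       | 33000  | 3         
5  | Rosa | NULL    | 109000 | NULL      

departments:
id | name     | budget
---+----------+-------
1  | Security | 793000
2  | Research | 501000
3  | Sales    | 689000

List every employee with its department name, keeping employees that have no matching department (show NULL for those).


LEFT JOIN keeps every row from employees (the left table); where dept_id has no match in departments, the department columns become NULL. Walk through each employee:
  - employee 1 (Leo): dept_id=2 -> matches Research
  - employee 2 (Sam): dept_id=1 -> matches Security
  - employee 3 (Jack): dept_id=NULL, no match -> kept with NULL
  - employee 4 (Tina): dept_id=1 -> matches Security
  - employee 5 (Rosa): dept_id=NULL, no match -> kept with NULL
All 5 rows appear; 2 have NULL department.

SQL:
SELECT a.name, b.name AS department
FROM employees a
LEFT JOIN departments b ON a.dept_id = b.id

Result:
name | department
-----+-----------
Leo  | Research  
Sam  | Security  
Jack | NULL      
Tina | Security  
Rosa | NULL      


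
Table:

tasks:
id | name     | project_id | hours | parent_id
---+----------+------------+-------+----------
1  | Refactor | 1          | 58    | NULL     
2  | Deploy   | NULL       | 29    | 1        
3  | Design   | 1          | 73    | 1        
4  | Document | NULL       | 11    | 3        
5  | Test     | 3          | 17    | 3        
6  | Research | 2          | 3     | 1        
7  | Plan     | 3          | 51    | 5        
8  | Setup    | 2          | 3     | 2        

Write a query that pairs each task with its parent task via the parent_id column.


This is a self-join: tasks is joined to a second copy of itself, matching each row's parent_id to another row's id. Use LEFT JOIN so rows with parent_id=NULL are kept.
  - task 1 (Refactor): parent_id=NULL -> NULL
  - task 2 (Deploy): parent_id=1 -> Refactor
  - task 3 (Design): parent_id=1 -> Refactor
  - task 4 (Document): parent_id=3 -> Design
  - task 5 (Test): parent_id=3 -> Design
  - task 6 (Research): parent_id=1 -> Refactor
  - task 7 (Plan): parent_id=5 -> Test
  - task 8 (Setup): parent_id=2 -> Deploy

SQL:
SELECT a.name AS item, b.name AS parent
FROM tasks a
LEFT JOIN tasks b ON a.parent_id = b.id

Result:
item     | parent  
---------+---------
Refactor | NULL    
Deploy   | Refactor
Design   | Refactor
Document | Design  
Test     | Design  
Research | Refactor
Plan     | Test    
Setup    | Deploy  


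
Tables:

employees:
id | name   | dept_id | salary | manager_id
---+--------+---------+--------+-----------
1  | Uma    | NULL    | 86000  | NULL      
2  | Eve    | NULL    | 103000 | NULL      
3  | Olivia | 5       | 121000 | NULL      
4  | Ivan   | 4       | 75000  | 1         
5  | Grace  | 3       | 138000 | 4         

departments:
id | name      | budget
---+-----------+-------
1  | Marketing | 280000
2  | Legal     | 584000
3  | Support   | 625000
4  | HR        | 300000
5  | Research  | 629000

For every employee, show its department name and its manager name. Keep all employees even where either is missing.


Two LEFT JOINs from the same base table employees: one to departments via dept_id, one to employees itself via manager_id. Both are LEFT so every employee is preserved.
Match against departments:
  - employee 1 (Uma): dept_id=NULL, no match -> kept with NULL
  - employee 2 (Eve): dept_id=NULL, no match -> kept with NULL
  - employee 3 (Olivia): dept_id=5 -> matches Research
  - employee 4 (Ivan): dept_id=4 -> matches HR
  - employee 5 (Grace): dept_id=3 -> matches Support
Match against employees (self):
  - employee 1 (Uma): manager_id=NULL -> NULL
  - employee 2 (Eve): manager_id=NULL -> NULL
  - employee 3 (Olivia): manager_id=NULL -> NULL
  - employee 4 (Ivan): manager_id=1 -> Uma
  - employee 5 (Grace): manager_id=4 -> Ivan

SQL:
SELECT a.name, b.name AS department, c.name AS manager
FROM employees a
LEFT JOIN departments b ON a.dept_id = b.id
LEFT JOIN employees c ON a.manager_id = c.id

Result:
name   | department | manager
-------+------------+--------
Uma    | NULL       | NULL   
Eve    | NULL       | NULL   
Olivia | Research   | NULL   
Ivan   | HR         | Uma    
Grace  | Support    | Ivan   


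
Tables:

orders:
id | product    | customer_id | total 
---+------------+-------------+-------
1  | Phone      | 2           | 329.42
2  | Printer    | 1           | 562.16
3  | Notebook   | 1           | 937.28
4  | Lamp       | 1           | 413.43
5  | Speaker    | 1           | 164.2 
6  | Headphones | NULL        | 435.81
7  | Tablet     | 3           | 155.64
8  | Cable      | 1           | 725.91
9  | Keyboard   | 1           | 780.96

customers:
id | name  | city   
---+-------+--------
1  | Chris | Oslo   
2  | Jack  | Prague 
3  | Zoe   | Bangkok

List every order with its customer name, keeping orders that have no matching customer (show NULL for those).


LEFT JOIN keeps every row from orders (the left table); where customer_id has no match in customers, the customer columns become NULL. Walk through each order:
  - order 1 (Phone): customer_id=2 -> matches Jack
  - order 2 (Printer): customer_id=1 -> matches Chris
  - order 3 (Notebook): customer_id=1 -> matches Chris
  - order 4 (Lamp): customer_id=1 -> matches Chris
  - order 5 (Speaker): customer_id=1 -> matches Chris
  - order 6 (Headphones): customer_id=NULL, no match -> kept with NULL
  - order 7 (Tablet): customer_id=3 -> matches Zoe
  - order 8 (Cable): customer_id=1 -> matches Chris
  - order 9 (Keyboard): customer_id=1 -> matches Chris
All 9 rows appear; 1 has NULL customer.

SQL:
SELECT a.product, b.name AS customer
FROM orders a
LEFT JOIN customers b ON a.customer_id = b.id

Result:
product    | customer
-----------+---------
Phone      | Jack    
Printer    | Chris   
Notebook   | Chris   
Lamp       | Chris   
Speaker    | Chris   
Headphones | NULL    
Tablet     | Zoe     
Cable      | Chris   
Keyboard   | Chris   
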